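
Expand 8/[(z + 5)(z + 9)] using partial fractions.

8/(z + 5)(z + 9) = α/(z + 5) + β/(z + 9). α = 8/(-5 + 9) = 2, β = 8/(-9 + 5) = -2
Result: 2/(z + 5) - 2/(z + 9)


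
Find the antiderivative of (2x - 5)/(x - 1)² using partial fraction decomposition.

Decompose: α = 2, β = 2·1 - 5 = -3, so (2x - 5)/(x - 1)² = 2/(x - 1) - 3/(x - 1)². Integrate: ∫ α/(x - 1) dx = 2 ln|(x - 1)|; ∫ β/(x - 1)² dx = 3/(x - 1). Sum: 2 ln|(x - 1)| + 3/(x - 1) + C


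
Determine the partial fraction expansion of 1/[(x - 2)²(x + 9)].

Cover-up at x=-9: γ = 1/(-9 - 2)² = 1/121. Cover-up at x=2: β = 1/(2 + 9) = 1/11. Comparing x² coeff: α = -γ = -1/121
Result: (-1/121)/(x - 2) + (1/11)/(x - 2)² + (1/121)/(x + 9)


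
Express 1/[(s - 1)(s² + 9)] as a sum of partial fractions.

Cover-up at s = 1: P = 1/(1² + 9) = 1/10. Then Q = -P = -1/10, R = -P·(0 + 1) = -1/10
Result: (1/10)/(s - 1) - ((1/10)s + 1/10)/(s² + 9)


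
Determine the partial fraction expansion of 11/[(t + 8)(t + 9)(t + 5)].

Using cover-up method: P = -11/3, Q = 11/4, R = 11/12
Result: (-11/3)/(t + 8) + (11/4)/(t + 9) + (11/12)/(t + 5)


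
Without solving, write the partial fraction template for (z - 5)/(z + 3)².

Repeated linear factor: A/(z + 3) + B/(z + 3)²


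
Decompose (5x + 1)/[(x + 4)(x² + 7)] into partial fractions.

At x=-4: P = (5·(-4) + 1)/((-4)² + 7) = -19/23. Q = -P = 19/23, R = 5 - (-4)·P = 39/23
Result: (-19/23)/(x + 4) + ((19/23)x + 39/23)/(x² + 7)


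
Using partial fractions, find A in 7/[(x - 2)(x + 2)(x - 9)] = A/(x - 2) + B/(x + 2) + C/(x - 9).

Cover-up at x = 2: A = 7/[(2 + 2)(2 - 9)] = 7/[(4)(-7)] = -7/28 = -1/4


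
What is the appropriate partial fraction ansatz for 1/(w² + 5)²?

Repeated quadratic factor: (αw + β)/(w² + 5) + (γw + δ)/(w² + 5)²


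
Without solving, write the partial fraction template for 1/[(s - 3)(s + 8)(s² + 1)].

Two linear + quadratic: α/(s - 3) + β/(s + 8) + (γs + δ)/(s² + 1)


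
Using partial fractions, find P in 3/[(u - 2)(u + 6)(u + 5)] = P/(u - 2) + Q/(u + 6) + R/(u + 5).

Cover-up at u = 2: P = 3/[(2 + 6)(2 + 5)] = 3/[(8)(7)] = 3/56


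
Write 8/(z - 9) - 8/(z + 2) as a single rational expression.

Common denominator (z - 9)(z + 2). Numerator: 8(z + 2) - 8(z - 9) = (8z + 16) - (8z - 72) = 88
Result: (88)/[(z - 9)(z + 2)]


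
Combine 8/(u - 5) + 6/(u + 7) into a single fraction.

Common denominator (u - 5)(u + 7). Numerator: 8(u + 7) + 6(u - 5) = (8u + 56) + (6u - 30) = 14u + 26
Result: (14u + 26)/[(u - 5)(u + 7)]


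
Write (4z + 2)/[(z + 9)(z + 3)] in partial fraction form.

At z=-9: P = (4·(-9) + 2)/(-9 + 3) = 17/3. At z=-3: Q = (4·(-3) + 2)/(-3 + 9) = -5/3
Result: (17/3)/(z + 9) - (5/3)/(z + 3)


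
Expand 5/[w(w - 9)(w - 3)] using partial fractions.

Using cover-up method: P = 5/27, Q = 5/54, R = -5/18
Result: (5/27)/w + (5/54)/(w - 9) - (5/18)/(w - 3)


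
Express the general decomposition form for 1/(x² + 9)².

Repeated quadratic factor: (Ax + B)/(x² + 9) + (Cx + D)/(x² + 9)²


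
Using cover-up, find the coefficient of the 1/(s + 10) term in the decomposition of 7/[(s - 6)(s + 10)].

Cover (s + 10), set s=-10: 7/((s - 6) at s=-10) = 7/(-16) = -7/16


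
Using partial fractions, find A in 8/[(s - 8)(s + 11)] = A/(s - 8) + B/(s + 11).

Cover-up at s = 8: A = 8/(8 + 11) = 8/19


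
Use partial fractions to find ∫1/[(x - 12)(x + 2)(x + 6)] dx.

Cover-up: A = 1/252, B = -1/56, C = 1/72. Decomposition: (1/252)/(x - 12) - (1/56)/(x + 2) + (1/72)/(x + 6). Integrate each term: (1/252) ln|(x - 12)| - (1/56) ln|(x + 2)| + (1/72) ln|(x + 6)| + C


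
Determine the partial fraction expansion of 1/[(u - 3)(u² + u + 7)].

Cover-up at u = 3: A = 1/(3² + 1·3 + 7) = 1/19. Then B = -A = -1/19, C = -A·(1 + 3) = -4/19
Result: (1/19)/(u - 3) - ((1/19)u + 4/19)/(u² + u + 7)


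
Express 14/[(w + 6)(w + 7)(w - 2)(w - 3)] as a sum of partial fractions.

Using Heaviside cover-up: (7/36)/(w + 6) - (7/45)/(w + 7) - (7/36)/(w - 2) + (7/45)/(w - 3)


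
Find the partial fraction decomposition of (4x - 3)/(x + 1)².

(4x - 3) = A(x + 1) + B. At x = -1: B = 4·(-1) - 3 = -7. Coeff of x: A = 4
Result: 4/(x + 1) - 7/(x + 1)²


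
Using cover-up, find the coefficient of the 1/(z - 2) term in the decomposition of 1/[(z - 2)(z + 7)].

Cover (z - 2), set z=2: 1/((z + 7) at z=2) = 1/(9) = 1/9


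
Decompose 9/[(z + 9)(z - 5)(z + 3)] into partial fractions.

Using cover-up method: A = 3/28, B = 9/112, C = -3/16
Result: (3/28)/(z + 9) + (9/112)/(z - 5) - (3/16)/(z + 3)


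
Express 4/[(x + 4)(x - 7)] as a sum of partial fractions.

4/(x + 4)(x - 7) = α/(x + 4) + β/(x - 7). α = 4/(-4 - 7) = -4/11, β = 4/(7 + 4) = 4/11
Result: (-4/11)/(x + 4) + (4/11)/(x - 7)


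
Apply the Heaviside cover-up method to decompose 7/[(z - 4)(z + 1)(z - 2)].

Cover (z - 4), z=4: A = 7/[(4 + 1)(4 - 2)] = 7/10. Cover (z + 1), z=-1: B = 7/[(-1 - 4)(-1 - 2)] = 7/15. Cover (z - 2), z=2: C = 7/[(2 - 4)(2 + 1)] = -7/6.
Result: (7/10)/(z - 4) + (7/15)/(z + 1) - (7/6)/(z - 2)


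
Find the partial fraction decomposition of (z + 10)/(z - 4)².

(z + 10) = α(z - 4) + β. At z = 4: β = 1·4 + 10 = 14. Coeff of z: α = 1
Result: 1/(z - 4) + 14/(z - 4)²


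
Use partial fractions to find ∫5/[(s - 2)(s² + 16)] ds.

Cover-up at s=2: P = 5/(2²+16) = 1/4. Coeff matching: Q = -1/4, R = -1/2. Decomposition: (1/4)/(s - 2) - ((1/4)s + 1/2)/(s² + 16). Integrate: linear → ln, quadratic → (1/2)ln + arctan: (1/4) ln|(s - 2)| - (1/8) ln(s² + 16) - (1/8) arctan(s/4) + C


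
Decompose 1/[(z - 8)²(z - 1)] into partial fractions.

Cover-up at z=1: C = 1/(1 - 8)² = 1/49. Cover-up at z=8: B = 1/(8 - 1) = 1/7. Comparing z² coeff: A = -C = -1/49
Result: (-1/49)/(z - 8) + (1/7)/(z - 8)² + (1/49)/(z - 1)


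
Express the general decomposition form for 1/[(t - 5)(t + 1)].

Distinct linear factors: α/(t - 5) + β/(t + 1)


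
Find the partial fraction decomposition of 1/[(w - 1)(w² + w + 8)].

Cover-up at w = 1: α = 1/(1² + 1·1 + 8) = 1/10. Then β = -α = -1/10, γ = -α·(1 + 1) = -1/5
Result: (1/10)/(w - 1) - ((1/10)w + 1/5)/(w² + w + 8)


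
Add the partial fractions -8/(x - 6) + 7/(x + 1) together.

Common denominator (x - 6)(x + 1). Numerator: -8(x + 1) + 7(x - 6) = (-8x - 8) + (7x - 42) = -x - 50
Result: (-x - 50)/[(x - 6)(x + 1)]


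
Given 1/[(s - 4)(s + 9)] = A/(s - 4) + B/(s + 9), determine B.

Cover-up at s = -9: B = 1/(-9 - 4) = -1/13


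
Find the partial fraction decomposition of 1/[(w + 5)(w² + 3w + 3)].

Cover-up at w = -5: α = 1/((-5)² + 3·(-5) + 3) = 1/13. Then β = -α = -1/13, γ = -α·(3 - 5) = 2/13
Result: (1/13)/(w + 5) - ((1/13)w - 2/13)/(w² + 3w + 3)


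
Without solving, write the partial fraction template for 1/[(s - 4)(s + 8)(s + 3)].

Three distinct linear factors: A/(s - 4) + B/(s + 8) + C/(s + 3)


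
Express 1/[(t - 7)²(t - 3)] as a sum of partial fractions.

Cover-up at t=3: R = 1/(3 - 7)² = 1/16. Cover-up at t=7: Q = 1/(7 - 3) = 1/4. Comparing t² coeff: P = -R = -1/16
Result: (-1/16)/(t - 7) + (1/4)/(t - 7)² + (1/16)/(t - 3)


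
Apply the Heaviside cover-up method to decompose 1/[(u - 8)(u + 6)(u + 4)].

Cover (u - 8), u=8: A = 1/[(8 + 6)(8 + 4)] = 1/168. Cover (u + 6), u=-6: B = 1/[(-6 - 8)(-6 + 4)] = 1/28. Cover (u + 4), u=-4: C = 1/[(-4 - 8)(-4 + 6)] = -1/24.
Result: (1/168)/(u - 8) + (1/28)/(u + 6) - (1/24)/(u + 4)


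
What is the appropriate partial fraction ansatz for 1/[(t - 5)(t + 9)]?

Distinct linear factors: A/(t - 5) + B/(t + 9)


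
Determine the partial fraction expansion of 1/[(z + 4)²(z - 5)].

Cover-up at z=5: R = 1/(5 + 4)² = 1/81. Cover-up at z=-4: Q = 1/(-4 - 5) = -1/9. Comparing z² coeff: P = -R = -1/81
Result: (-1/81)/(z + 4) - (1/9)/(z + 4)² + (1/81)/(z - 5)


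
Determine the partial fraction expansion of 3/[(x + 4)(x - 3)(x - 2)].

Using cover-up method: α = 1/14, β = 3/7, γ = -1/2
Result: (1/14)/(x + 4) + (3/7)/(x - 3) - (1/2)/(x - 2)


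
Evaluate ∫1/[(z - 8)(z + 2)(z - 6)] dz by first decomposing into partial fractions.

Cover-up: α = 1/20, β = 1/80, γ = -1/16. Decomposition: (1/20)/(z - 8) + (1/80)/(z + 2) - (1/16)/(z - 6). Integrate each term: (1/20) ln|(z - 8)| + (1/80) ln|(z + 2)| - (1/16) ln|(z - 6)| + C


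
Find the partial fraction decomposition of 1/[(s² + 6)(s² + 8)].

Coefficient matching gives α = γ = 0, β = 1/(8-6) = 1/2, δ = -β = -1/2
Result: (1/2)/(s² + 6) - (1/2)/(s² + 8)


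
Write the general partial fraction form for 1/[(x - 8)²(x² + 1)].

Repeated linear + quadratic: α/(x - 8) + β/(x - 8)² + (γx + δ)/(x² + 1)


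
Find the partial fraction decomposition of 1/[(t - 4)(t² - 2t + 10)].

Cover-up at t = 4: P = 1/(4² - 2·4 + 10) = 1/18. Then Q = -P = -1/18, R = -P·(-2 + 4) = -1/9
Result: (1/18)/(t - 4) - ((1/18)t + 1/9)/(t² - 2t + 10)


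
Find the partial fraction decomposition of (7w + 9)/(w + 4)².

(7w + 9) = α(w + 4) + β. At w = -4: β = 7·(-4) + 9 = -19. Coeff of w: α = 7
Result: 7/(w + 4) - 19/(w + 4)²


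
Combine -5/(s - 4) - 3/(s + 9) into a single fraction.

Common denominator (s - 4)(s + 9). Numerator: -5(s + 9) - 3(s - 4) = (-5s - 45) - (3s - 12) = -8s - 33
Result: (-8s - 33)/[(s - 4)(s + 9)]


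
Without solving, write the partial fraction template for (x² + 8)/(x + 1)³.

Repeated linear factor (power 3): A/(x + 1) + B/(x + 1)² + C/(x + 1)³


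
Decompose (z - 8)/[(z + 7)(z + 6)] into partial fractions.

At z=-7: A = (1·(-7) - 8)/(-7 + 6) = 15. At z=-6: B = (1·(-6) - 8)/(-6 + 7) = -14
Result: 15/(z + 7) - 14/(z + 6)


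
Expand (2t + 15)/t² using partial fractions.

(2t + 15) = αt + β. At t = 0: β = 2·0 + 15 = 15. Coeff of t: α = 2
Result: 2/t + 15/t²


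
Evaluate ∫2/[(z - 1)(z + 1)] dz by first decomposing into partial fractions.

Decompose: 2/[(z - 1)(z + 1)] = 1/(z - 1) - 1/(z + 1). Integrate each term: ln|(z - 1)| - ln|(z + 1)| + C


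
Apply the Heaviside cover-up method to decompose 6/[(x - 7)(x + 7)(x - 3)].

Cover (x - 7), x=7: α = 6/[(7 + 7)(7 - 3)] = 3/28. Cover (x + 7), x=-7: β = 6/[(-7 - 7)(-7 - 3)] = 3/70. Cover (x - 3), x=3: γ = 6/[(3 - 7)(3 + 7)] = -3/20.
Result: (3/28)/(x - 7) + (3/70)/(x + 7) - (3/20)/(x - 3)


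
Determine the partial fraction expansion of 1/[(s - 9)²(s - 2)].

Cover-up at s=2: γ = 1/(2 - 9)² = 1/49. Cover-up at s=9: β = 1/(9 - 2) = 1/7. Comparing s² coeff: α = -γ = -1/49
Result: (-1/49)/(s - 9) + (1/7)/(s - 9)² + (1/49)/(s - 2)


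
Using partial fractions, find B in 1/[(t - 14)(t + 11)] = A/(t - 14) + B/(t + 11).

Cover-up at t = -11: B = 1/(-11 - 14) = -1/25


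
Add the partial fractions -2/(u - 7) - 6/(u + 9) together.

Common denominator (u - 7)(u + 9). Numerator: -2(u + 9) - 6(u - 7) = (-2u - 18) - (6u - 42) = -8u + 24
Result: (-8u + 24)/[(u - 7)(u + 9)]


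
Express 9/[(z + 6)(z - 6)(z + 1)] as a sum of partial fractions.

Using cover-up method: P = 3/20, Q = 3/28, R = -9/35
Result: (3/20)/(z + 6) + (3/28)/(z - 6) - (9/35)/(z + 1)


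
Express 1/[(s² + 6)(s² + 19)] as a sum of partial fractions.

Coefficient matching gives α = γ = 0, β = 1/(19-6) = 1/13, δ = -β = -1/13
Result: (1/13)/(s² + 6) - (1/13)/(s² + 19)


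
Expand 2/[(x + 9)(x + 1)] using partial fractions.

2/(x + 9)(x + 1) = α/(x + 9) + β/(x + 1). α = 2/(-9 + 1) = -1/4, β = 2/(-1 + 9) = 1/4
Result: (-1/4)/(x + 9) + (1/4)/(x + 1)


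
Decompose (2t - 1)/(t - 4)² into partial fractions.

(2t - 1) = A(t - 4) + B. At t = 4: B = 2·4 - 1 = 7. Coeff of t: A = 2
Result: 2/(t - 4) + 7/(t - 4)²


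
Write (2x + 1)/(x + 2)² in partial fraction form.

(2x + 1) = α(x + 2) + β. At x = -2: β = 2·(-2) + 1 = -3. Coeff of x: α = 2
Result: 2/(x + 2) - 3/(x + 2)²


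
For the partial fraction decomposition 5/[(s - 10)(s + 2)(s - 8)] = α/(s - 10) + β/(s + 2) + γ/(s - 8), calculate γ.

Cover-up at s = 8: γ = 5/[(8 - 10)(8 + 2)] = 5/[(-2)(10)] = -5/20 = -1/4


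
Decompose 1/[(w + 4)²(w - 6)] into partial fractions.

Cover-up at w=6: R = 1/(6 + 4)² = 1/100. Cover-up at w=-4: Q = 1/(-4 - 6) = -1/10. Comparing w² coeff: P = -R = -1/100
Result: (-1/100)/(w + 4) - (1/10)/(w + 4)² + (1/100)/(w - 6)


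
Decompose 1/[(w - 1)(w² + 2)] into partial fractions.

Cover-up at w = 1: α = 1/(1² + 2) = 1/3. Then β = -α = -1/3, γ = -α·(0 + 1) = -1/3
Result: (1/3)/(w - 1) - ((1/3)w + 1/3)/(w² + 2)


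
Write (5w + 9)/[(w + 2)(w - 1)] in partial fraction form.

At w=-2: P = (5·(-2) + 9)/(-2 - 1) = 1/3. At w=1: Q = (5·1 + 9)/(1 + 2) = 14/3
Result: (1/3)/(w + 2) + (14/3)/(w - 1)


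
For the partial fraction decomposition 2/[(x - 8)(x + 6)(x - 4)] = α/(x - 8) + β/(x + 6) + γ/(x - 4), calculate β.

Cover-up at x = -6: β = 2/[(-6 - 8)(-6 - 4)] = 2/[(-14)(-10)] = 2/140 = 1/70


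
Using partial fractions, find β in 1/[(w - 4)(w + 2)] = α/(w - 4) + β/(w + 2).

Cover-up at w = -2: β = 1/(-2 - 4) = -1/6


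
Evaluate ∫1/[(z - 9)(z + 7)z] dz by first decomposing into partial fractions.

Cover-up: A = 1/144, B = 1/112, C = -1/63. Decomposition: (1/144)/(z - 9) + (1/112)/(z + 7) - (1/63)/z. Integrate each term: (1/144) ln|(z - 9)| + (1/112) ln|(z + 7)| - (1/63) ln|z| + C


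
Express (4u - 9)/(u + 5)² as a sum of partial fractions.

(4u - 9) = P(u + 5) + Q. At u = -5: Q = 4·(-5) - 9 = -29. Coeff of u: P = 4
Result: 4/(u + 5) - 29/(u + 5)²


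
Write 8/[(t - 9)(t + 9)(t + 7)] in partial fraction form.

Using cover-up method: A = 1/36, B = 2/9, C = -1/4
Result: (1/36)/(t - 9) + (2/9)/(t + 9) - (1/4)/(t + 7)


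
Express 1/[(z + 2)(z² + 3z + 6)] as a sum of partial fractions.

Cover-up at z = -2: α = 1/((-2)² + 3·(-2) + 6) = 1/4. Then β = -α = -1/4, γ = -α·(3 - 2) = -1/4
Result: (1/4)/(z + 2) - ((1/4)z + 1/4)/(z² + 3z + 6)


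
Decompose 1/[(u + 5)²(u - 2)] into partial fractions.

Cover-up at u=2: R = 1/(2 + 5)² = 1/49. Cover-up at u=-5: Q = 1/(-5 - 2) = -1/7. Comparing u² coeff: P = -R = -1/49
Result: (-1/49)/(u + 5) - (1/7)/(u + 5)² + (1/49)/(u - 2)


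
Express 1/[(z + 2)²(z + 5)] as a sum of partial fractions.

Cover-up at z=-5: R = 1/(-5 + 2)² = 1/9. Cover-up at z=-2: Q = 1/(-2 + 5) = 1/3. Comparing z² coeff: P = -R = -1/9
Result: (-1/9)/(z + 2) + (1/3)/(z + 2)² + (1/9)/(z + 5)


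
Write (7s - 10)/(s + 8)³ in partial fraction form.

(7s - 10) = α(s + 8)² + β(s + 8) + γ. At s = -8: γ = 7·(-8) - 10 = -66. Coefficients: α = 0, β = 7
Result: 7/(s + 8)² - 66/(s + 8)³


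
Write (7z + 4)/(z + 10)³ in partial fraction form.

(7z + 4) = A(z + 10)² + B(z + 10) + C. At z = -10: C = 7·(-10) + 4 = -66. Coefficients: A = 0, B = 7
Result: 7/(z + 10)² - 66/(z + 10)³


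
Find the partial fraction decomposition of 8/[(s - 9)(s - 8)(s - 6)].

Using cover-up method: P = 8/3, Q = -4, R = 4/3
Result: (8/3)/(s - 9) - 4/(s - 8) + (4/3)/(s - 6)


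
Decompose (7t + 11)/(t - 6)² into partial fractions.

(7t + 11) = α(t - 6) + β. At t = 6: β = 7·6 + 11 = 53. Coeff of t: α = 7
Result: 7/(t - 6) + 53/(t - 6)²


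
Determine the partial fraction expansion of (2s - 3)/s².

(2s - 3) = Ps + Q. At s = 0: Q = 2·0 - 3 = -3. Coeff of s: P = 2
Result: 2/s - 3/s²


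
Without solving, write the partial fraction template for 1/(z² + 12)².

Repeated quadratic factor: (αz + β)/(z² + 12) + (γz + δ)/(z² + 12)²


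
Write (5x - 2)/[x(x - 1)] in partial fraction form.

At x=0: A = (5·0 - 2)/(0 - 1) = 2. At x=1: B = (5·1 - 2)/(1 - 0) = 3
Result: 2/x + 3/(x - 1)


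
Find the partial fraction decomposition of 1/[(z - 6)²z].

Cover-up at z=0: R = 1/(0 - 6)² = 1/36. Cover-up at z=6: Q = 1/(6 - 0) = 1/6. Comparing z² coeff: P = -R = -1/36
Result: (-1/36)/(z - 6) + (1/6)/(z - 6)² + (1/36)/z


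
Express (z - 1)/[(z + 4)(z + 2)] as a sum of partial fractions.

At z=-4: P = (1·(-4) - 1)/(-4 + 2) = 5/2. At z=-2: Q = (1·(-2) - 1)/(-2 + 4) = -3/2
Result: (5/2)/(z + 4) - (3/2)/(z + 2)


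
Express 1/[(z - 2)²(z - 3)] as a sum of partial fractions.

Cover-up at z=3: γ = 1/(3 - 2)² = 1. Cover-up at z=2: β = 1/(2 - 3) = -1. Comparing z² coeff: α = -γ = -1
Result: -1/(z - 2) - 1/(z - 2)² + 1/(z - 3)


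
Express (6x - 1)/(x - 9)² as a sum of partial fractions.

(6x - 1) = α(x - 9) + β. At x = 9: β = 6·9 - 1 = 53. Coeff of x: α = 6
Result: 6/(x - 9) + 53/(x - 9)²


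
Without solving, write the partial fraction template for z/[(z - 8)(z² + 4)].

Linear + irreducible quadratic: α/(z - 8) + (βz + γ)/(z² + 4)


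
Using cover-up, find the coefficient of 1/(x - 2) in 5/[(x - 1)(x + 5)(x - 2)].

Cover (x - 2), set x=2: 5/[(2 - 1)(2 + 5)] = 5/7


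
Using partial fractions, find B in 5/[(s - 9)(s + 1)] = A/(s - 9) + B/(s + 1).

Cover-up at s = -1: B = 5/(-1 - 9) = -5/10 = -1/2


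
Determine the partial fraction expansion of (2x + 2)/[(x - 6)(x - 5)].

At x=6: P = (2·6 + 2)/(6 - 5) = 14. At x=5: Q = (2·5 + 2)/(5 - 6) = -12
Result: 14/(x - 6) - 12/(x - 5)


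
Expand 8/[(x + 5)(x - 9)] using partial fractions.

8/(x + 5)(x - 9) = P/(x + 5) + Q/(x - 9). P = 8/(-5 - 9) = -4/7, Q = 8/(9 + 5) = 4/7
Result: (-4/7)/(x + 5) + (4/7)/(x - 9)


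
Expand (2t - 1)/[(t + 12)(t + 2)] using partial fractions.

At t=-12: P = (2·(-12) - 1)/(-12 + 2) = 5/2. At t=-2: Q = (2·(-2) - 1)/(-2 + 12) = -1/2
Result: (5/2)/(t + 12) - (1/2)/(t + 2)


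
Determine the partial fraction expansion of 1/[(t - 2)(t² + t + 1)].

Cover-up at t = 2: P = 1/(2² + 1·2 + 1) = 1/7. Then Q = -P = -1/7, R = -P·(1 + 2) = -3/7
Result: (1/7)/(t - 2) - ((1/7)t + 3/7)/(t² + t + 1)


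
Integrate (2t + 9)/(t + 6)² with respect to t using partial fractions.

Decompose: α = 2, β = 2·(-6) + 9 = -3, so (2t + 9)/(t + 6)² = 2/(t + 6) - 3/(t + 6)². Integrate: ∫ α/(t + 6) dt = 2 ln|(t + 6)|; ∫ β/(t + 6)² dt = 3/(t + 6). Sum: 2 ln|(t + 6)| + 3/(t + 6) + C


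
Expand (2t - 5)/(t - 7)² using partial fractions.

(2t - 5) = P(t - 7) + Q. At t = 7: Q = 2·7 - 5 = 9. Coeff of t: P = 2
Result: 2/(t - 7) + 9/(t - 7)²


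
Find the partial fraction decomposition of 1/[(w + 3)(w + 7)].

1/(w + 3)(w + 7) = P/(w + 3) + Q/(w + 7). P = 1/(-3 + 7) = 1/4, Q = 1/(-7 + 3) = -1/4
Result: (1/4)/(w + 3) - (1/4)/(w + 7)


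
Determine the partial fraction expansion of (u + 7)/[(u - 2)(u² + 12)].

At u=2: α = (1·2 + 7)/(2² + 12) = 9/16. β = -α = -9/16, γ = 1 - 2·α = -1/8
Result: (9/16)/(u - 2) - ((9/16)u + 1/8)/(u² + 12)


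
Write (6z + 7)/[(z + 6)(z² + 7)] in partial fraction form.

At z=-6: A = (6·(-6) + 7)/((-6)² + 7) = -29/43. B = -A = 29/43, C = 6 - (-6)·A = 84/43
Result: (-29/43)/(z + 6) + ((29/43)z + 84/43)/(z² + 7)


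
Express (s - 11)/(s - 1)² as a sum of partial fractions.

(s - 11) = α(s - 1) + β. At s = 1: β = 1·1 - 11 = -10. Coeff of s: α = 1
Result: 1/(s - 1) - 10/(s - 1)²


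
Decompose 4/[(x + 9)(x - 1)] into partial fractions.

4/(x + 9)(x - 1) = A/(x + 9) + B/(x - 1). A = 4/(-9 - 1) = -2/5, B = 4/(1 + 9) = 2/5
Result: (-2/5)/(x + 9) + (2/5)/(x - 1)


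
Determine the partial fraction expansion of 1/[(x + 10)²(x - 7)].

Cover-up at x=7: γ = 1/(7 + 10)² = 1/289. Cover-up at x=-10: β = 1/(-10 - 7) = -1/17. Comparing x² coeff: α = -γ = -1/289
Result: (-1/289)/(x + 10) - (1/17)/(x + 10)² + (1/289)/(x - 7)


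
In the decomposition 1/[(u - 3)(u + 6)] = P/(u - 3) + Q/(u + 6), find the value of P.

Cover-up at u = 3: P = 1/(3 + 6) = 1/9


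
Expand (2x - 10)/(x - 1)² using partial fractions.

(2x - 10) = P(x - 1) + Q. At x = 1: Q = 2·1 - 10 = -8. Coeff of x: P = 2
Result: 2/(x - 1) - 8/(x - 1)²


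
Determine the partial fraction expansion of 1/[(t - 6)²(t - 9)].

Cover-up at t=9: γ = 1/(9 - 6)² = 1/9. Cover-up at t=6: β = 1/(6 - 9) = -1/3. Comparing t² coeff: α = -γ = -1/9
Result: (-1/9)/(t - 6) - (1/3)/(t - 6)² + (1/9)/(t - 9)


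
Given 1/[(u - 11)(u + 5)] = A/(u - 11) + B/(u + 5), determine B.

Cover-up at u = -5: B = 1/(-5 - 11) = -1/16


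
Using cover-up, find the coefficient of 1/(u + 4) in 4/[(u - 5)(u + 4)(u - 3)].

Cover (u + 4), set u=-4: 4/[(-4 - 5)(-4 - 3)] = 4/63


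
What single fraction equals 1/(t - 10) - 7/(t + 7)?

Common denominator (t - 10)(t + 7). Numerator: 1(t + 7) - 7(t - 10) = (t + 7) - (7t - 70) = -6t + 77
Result: (-6t + 77)/[(t - 10)(t + 7)]


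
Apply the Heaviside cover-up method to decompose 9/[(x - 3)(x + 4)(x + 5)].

Cover (x - 3), x=3: A = 9/[(3 + 4)(3 + 5)] = 9/56. Cover (x + 4), x=-4: B = 9/[(-4 - 3)(-4 + 5)] = -9/7. Cover (x + 5), x=-5: C = 9/[(-5 - 3)(-5 + 4)] = 9/8.
Result: (9/56)/(x - 3) - (9/7)/(x + 4) + (9/8)/(x + 5)


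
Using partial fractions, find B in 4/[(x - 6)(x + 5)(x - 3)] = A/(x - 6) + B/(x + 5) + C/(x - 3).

Cover-up at x = -5: B = 4/[(-5 - 6)(-5 - 3)] = 4/[(-11)(-8)] = 4/88 = 1/22


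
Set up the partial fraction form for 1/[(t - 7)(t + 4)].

Distinct linear factors: A/(t - 7) + B/(t + 4)


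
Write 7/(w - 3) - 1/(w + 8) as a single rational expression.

Common denominator (w - 3)(w + 8). Numerator: 7(w + 8) - 1(w - 3) = (7w + 56) - (w - 3) = 6w + 59
Result: (6w + 59)/[(w - 3)(w + 8)]


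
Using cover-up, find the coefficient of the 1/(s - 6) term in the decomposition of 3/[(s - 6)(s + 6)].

Cover (s - 6), set s=6: 3/((s + 6) at s=6) = 3/(12) = 1/4


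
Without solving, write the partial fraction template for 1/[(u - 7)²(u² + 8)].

Repeated linear + quadratic: α/(u - 7) + β/(u - 7)² + (γu + δ)/(u² + 8)


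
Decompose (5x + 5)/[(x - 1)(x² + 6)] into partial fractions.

At x=1: P = (5·1 + 5)/(1² + 6) = 10/7. Q = -P = -10/7, R = 5 - 1·P = 25/7
Result: (10/7)/(x - 1) - ((10/7)x - 25/7)/(x² + 6)


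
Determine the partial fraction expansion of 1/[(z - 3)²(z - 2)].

Cover-up at z=2: R = 1/(2 - 3)² = 1. Cover-up at z=3: Q = 1/(3 - 2) = 1. Comparing z² coeff: P = -R = -1
Result: -1/(z - 3) + 1/(z - 3)² + 1/(z - 2)


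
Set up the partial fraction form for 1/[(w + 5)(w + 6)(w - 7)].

Three distinct linear factors: P/(w + 5) + Q/(w + 6) + R/(w - 7)


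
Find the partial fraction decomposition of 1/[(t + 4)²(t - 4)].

Cover-up at t=4: R = 1/(4 + 4)² = 1/64. Cover-up at t=-4: Q = 1/(-4 - 4) = -1/8. Comparing t² coeff: P = -R = -1/64
Result: (-1/64)/(t + 4) - (1/8)/(t + 4)² + (1/64)/(t - 4)


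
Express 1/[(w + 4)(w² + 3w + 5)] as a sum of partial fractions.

Cover-up at w = -4: α = 1/((-4)² + 3·(-4) + 5) = 1/9. Then β = -α = -1/9, γ = -α·(3 - 4) = 1/9
Result: (1/9)/(w + 4) - ((1/9)w - 1/9)/(w² + 3w + 5)


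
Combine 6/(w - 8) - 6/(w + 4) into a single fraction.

Common denominator (w - 8)(w + 4). Numerator: 6(w + 4) - 6(w - 8) = (6w + 24) - (6w - 48) = 72
Result: (72)/[(w - 8)(w + 4)]


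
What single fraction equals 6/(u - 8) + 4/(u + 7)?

Common denominator (u - 8)(u + 7). Numerator: 6(u + 7) + 4(u - 8) = (6u + 42) + (4u - 32) = 10u + 10
Result: (10u + 10)/[(u - 8)(u + 7)]


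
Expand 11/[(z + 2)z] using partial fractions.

11/(z + 2)z = α/(z + 2) + β/z. α = 11/(-2 - 0) = -11/2, β = 11/(0 + 2) = 11/2
Result: (-11/2)/(z + 2) + (11/2)/z


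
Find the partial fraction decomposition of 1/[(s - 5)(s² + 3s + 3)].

Cover-up at s = 5: α = 1/(5² + 3·5 + 3) = 1/43. Then β = -α = -1/43, γ = -α·(3 + 5) = -8/43
Result: (1/43)/(s - 5) - ((1/43)s + 8/43)/(s² + 3s + 3)


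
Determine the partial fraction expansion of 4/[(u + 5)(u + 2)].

4/(u + 5)(u + 2) = P/(u + 5) + Q/(u + 2). P = 4/(-5 + 2) = -4/3, Q = 4/(-2 + 5) = 4/3
Result: (-4/3)/(u + 5) + (4/3)/(u + 2)


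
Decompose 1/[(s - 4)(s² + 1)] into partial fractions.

Cover-up at s = 4: α = 1/(4² + 1) = 1/17. Then β = -α = -1/17, γ = -α·(0 + 4) = -4/17
Result: (1/17)/(s - 4) - ((1/17)s + 4/17)/(s² + 1)


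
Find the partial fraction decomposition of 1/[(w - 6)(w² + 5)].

Cover-up at w = 6: P = 1/(6² + 5) = 1/41. Then Q = -P = -1/41, R = -P·(0 + 6) = -6/41
Result: (1/41)/(w - 6) - ((1/41)w + 6/41)/(w² + 5)


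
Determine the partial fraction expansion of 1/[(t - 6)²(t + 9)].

Cover-up at t=-9: C = 1/(-9 - 6)² = 1/225. Cover-up at t=6: B = 1/(6 + 9) = 1/15. Comparing t² coeff: A = -C = -1/225
Result: (-1/225)/(t - 6) + (1/15)/(t - 6)² + (1/225)/(t + 9)


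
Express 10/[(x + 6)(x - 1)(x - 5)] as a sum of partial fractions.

Using cover-up method: A = 10/77, B = -5/14, C = 5/22
Result: (10/77)/(x + 6) - (5/14)/(x - 1) + (5/22)/(x - 5)


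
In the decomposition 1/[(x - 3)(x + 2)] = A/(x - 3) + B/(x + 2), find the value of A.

Cover-up at x = 3: A = 1/(3 + 2) = 1/5


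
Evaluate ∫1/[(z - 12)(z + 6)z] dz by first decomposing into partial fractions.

Cover-up: α = 1/216, β = 1/108, γ = -1/72. Decomposition: (1/216)/(z - 12) + (1/108)/(z + 6) - (1/72)/z. Integrate each term: (1/216) ln|(z - 12)| + (1/108) ln|(z + 6)| - (1/72) ln|z| + C


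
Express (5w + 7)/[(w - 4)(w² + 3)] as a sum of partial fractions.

At w=4: A = (5·4 + 7)/(4² + 3) = 27/19. B = -A = -27/19, C = 5 - 4·A = -13/19
Result: (27/19)/(w - 4) - ((27/19)w + 13/19)/(w² + 3)


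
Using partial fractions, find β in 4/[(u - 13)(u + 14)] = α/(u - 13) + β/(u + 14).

Cover-up at u = -14: β = 4/(-14 - 13) = -4/27


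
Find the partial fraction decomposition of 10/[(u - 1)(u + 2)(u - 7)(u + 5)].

Using Heaviside cover-up: (-5/54)/(u - 1) + (10/81)/(u + 2) + (5/324)/(u - 7) - (5/108)/(u + 5)


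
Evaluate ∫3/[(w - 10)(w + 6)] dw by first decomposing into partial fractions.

Decompose: 3/[(w - 10)(w + 6)] = (3/16)/(w - 10) - (3/16)/(w + 6). Integrate each term: (3/16) ln|(w - 10)| - (3/16) ln|(w + 6)| + C


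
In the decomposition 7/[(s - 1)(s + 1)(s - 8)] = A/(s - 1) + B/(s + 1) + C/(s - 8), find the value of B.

Cover-up at s = -1: B = 7/[(-1 - 1)(-1 - 8)] = 7/[(-2)(-9)] = 7/18


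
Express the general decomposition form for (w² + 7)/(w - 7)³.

Repeated linear factor (power 3): P/(w - 7) + Q/(w - 7)² + R/(w - 7)³


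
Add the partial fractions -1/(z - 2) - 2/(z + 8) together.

Common denominator (z - 2)(z + 8). Numerator: -1(z + 8) - 2(z - 2) = (-z - 8) - (2z - 4) = -3z - 4
Result: (-3z - 4)/[(z - 2)(z + 8)]


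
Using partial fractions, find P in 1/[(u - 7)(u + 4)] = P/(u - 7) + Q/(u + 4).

Cover-up at u = 7: P = 1/(7 + 4) = 1/11


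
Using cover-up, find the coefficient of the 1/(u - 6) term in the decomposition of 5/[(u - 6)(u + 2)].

Cover (u - 6), set u=6: 5/((u + 2) at u=6) = 5/(8) = 5/8


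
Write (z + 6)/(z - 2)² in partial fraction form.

(z + 6) = α(z - 2) + β. At z = 2: β = 1·2 + 6 = 8. Coeff of z: α = 1
Result: 1/(z - 2) + 8/(z - 2)²


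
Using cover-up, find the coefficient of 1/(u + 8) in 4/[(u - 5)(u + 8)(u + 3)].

Cover (u + 8), set u=-8: 4/[(-8 - 5)(-8 + 3)] = 4/65


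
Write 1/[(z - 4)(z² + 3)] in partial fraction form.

Cover-up at z = 4: P = 1/(4² + 3) = 1/19. Then Q = -P = -1/19, R = -P·(0 + 4) = -4/19
Result: (1/19)/(z - 4) - ((1/19)z + 4/19)/(z² + 3)


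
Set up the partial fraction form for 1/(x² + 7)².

Repeated quadratic factor: (Ax + B)/(x² + 7) + (Cx + D)/(x² + 7)²


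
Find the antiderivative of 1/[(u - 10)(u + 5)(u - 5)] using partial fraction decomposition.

Cover-up: A = 1/75, B = 1/150, C = -1/50. Decomposition: (1/75)/(u - 10) + (1/150)/(u + 5) - (1/50)/(u - 5). Integrate each term: (1/75) ln|(u - 10)| + (1/150) ln|(u + 5)| - (1/50) ln|(u - 5)| + C


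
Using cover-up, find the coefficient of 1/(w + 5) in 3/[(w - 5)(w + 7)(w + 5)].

Cover (w + 5), set w=-5: 3/[(-5 - 5)(-5 + 7)] = -3/20


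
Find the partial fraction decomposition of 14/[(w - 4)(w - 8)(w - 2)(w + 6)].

Using Heaviside cover-up: (-7/40)/(w - 4) + (1/24)/(w - 8) + (7/48)/(w - 2) - (1/80)/(w + 6)


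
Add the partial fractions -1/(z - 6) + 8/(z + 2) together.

Common denominator (z - 6)(z + 2). Numerator: -1(z + 2) + 8(z - 6) = (-z - 2) + (8z - 48) = 7z - 50
Result: (7z - 50)/[(z - 6)(z + 2)]


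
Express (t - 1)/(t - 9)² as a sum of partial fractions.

(t - 1) = A(t - 9) + B. At t = 9: B = 1·9 - 1 = 8. Coeff of t: A = 1
Result: 1/(t - 9) + 8/(t - 9)²


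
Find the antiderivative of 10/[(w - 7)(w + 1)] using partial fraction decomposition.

Decompose: 10/[(w - 7)(w + 1)] = (5/4)/(w - 7) - (5/4)/(w + 1). Integrate each term: (5/4) ln|(w - 7)| - (5/4) ln|(w + 1)| + C


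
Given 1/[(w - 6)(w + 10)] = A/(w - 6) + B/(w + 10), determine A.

Cover-up at w = 6: A = 1/(6 + 10) = 1/16


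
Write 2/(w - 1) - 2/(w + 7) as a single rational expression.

Common denominator (w - 1)(w + 7). Numerator: 2(w + 7) - 2(w - 1) = (2w + 14) - (2w - 2) = 16
Result: (16)/[(w - 1)(w + 7)]


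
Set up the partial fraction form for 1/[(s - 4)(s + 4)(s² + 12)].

Two linear + quadratic: A/(s - 4) + B/(s + 4) + (Cs + D)/(s² + 12)


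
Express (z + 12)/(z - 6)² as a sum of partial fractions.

(z + 12) = P(z - 6) + Q. At z = 6: Q = 1·6 + 12 = 18. Coeff of z: P = 1
Result: 1/(z - 6) + 18/(z - 6)²


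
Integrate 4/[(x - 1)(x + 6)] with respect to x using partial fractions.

Decompose: 4/[(x - 1)(x + 6)] = (4/7)/(x - 1) - (4/7)/(x + 6). Integrate each term: (4/7) ln|(x - 1)| - (4/7) ln|(x + 6)| + C


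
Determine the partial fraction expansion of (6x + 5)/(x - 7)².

(6x + 5) = A(x - 7) + B. At x = 7: B = 6·7 + 5 = 47. Coeff of x: A = 6
Result: 6/(x - 7) + 47/(x - 7)²


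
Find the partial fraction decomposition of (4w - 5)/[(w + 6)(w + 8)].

At w=-6: α = (4·(-6) - 5)/(-6 + 8) = -29/2. At w=-8: β = (4·(-8) - 5)/(-8 + 6) = 37/2
Result: (-29/2)/(w + 6) + (37/2)/(w + 8)


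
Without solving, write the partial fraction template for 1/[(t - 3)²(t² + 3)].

Repeated linear + quadratic: P/(t - 3) + Q/(t - 3)² + (Rt + S)/(t² + 3)


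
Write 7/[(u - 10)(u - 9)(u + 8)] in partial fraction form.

Using cover-up method: P = 7/18, Q = -7/17, R = 7/306
Result: (7/18)/(u - 10) - (7/17)/(u - 9) + (7/306)/(u + 8)


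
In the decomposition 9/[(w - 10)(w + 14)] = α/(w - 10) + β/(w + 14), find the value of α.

Cover-up at w = 10: α = 9/(10 + 14) = 9/24 = 3/8


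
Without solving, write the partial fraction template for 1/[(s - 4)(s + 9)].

Distinct linear factors: A/(s - 4) + B/(s + 9)


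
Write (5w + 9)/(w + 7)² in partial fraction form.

(5w + 9) = P(w + 7) + Q. At w = -7: Q = 5·(-7) + 9 = -26. Coeff of w: P = 5
Result: 5/(w + 7) - 26/(w + 7)²


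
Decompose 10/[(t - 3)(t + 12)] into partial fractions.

10/(t - 3)(t + 12) = α/(t - 3) + β/(t + 12). α = 10/(3 + 12) = 2/3, β = 10/(-12 - 3) = -2/3
Result: (2/3)/(t - 3) - (2/3)/(t + 12)


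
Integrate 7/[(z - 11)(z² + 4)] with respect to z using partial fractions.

Cover-up at z=11: α = 7/(11²+4) = 7/125. Coeff matching: β = -7/125, γ = -77/125. Decomposition: (7/125)/(z - 11) - ((7/125)z + 77/125)/(z² + 4). Integrate: linear → ln, quadratic → (1/2)ln + arctan: (7/125) ln|(z - 11)| - (7/250) ln(z² + 4) - (77/250) arctan(z/2) + C


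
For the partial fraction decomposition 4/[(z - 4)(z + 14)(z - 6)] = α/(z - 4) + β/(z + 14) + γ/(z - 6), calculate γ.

Cover-up at z = 6: γ = 4/[(6 - 4)(6 + 14)] = 4/[(2)(20)] = 4/40 = 1/10


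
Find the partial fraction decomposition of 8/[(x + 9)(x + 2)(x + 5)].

Using cover-up method: α = 2/7, β = 8/21, γ = -2/3
Result: (2/7)/(x + 9) + (8/21)/(x + 2) - (2/3)/(x + 5)


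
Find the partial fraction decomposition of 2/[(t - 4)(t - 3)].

2/(t - 4)(t - 3) = α/(t - 4) + β/(t - 3). α = 2/(4 - 3) = 2, β = 2/(3 - 4) = -2
Result: 2/(t - 4) - 2/(t - 3)


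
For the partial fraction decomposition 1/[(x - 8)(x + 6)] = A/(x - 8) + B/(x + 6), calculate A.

Cover-up at x = 8: A = 1/(8 + 6) = 1/14


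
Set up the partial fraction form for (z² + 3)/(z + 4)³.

Repeated linear factor (power 3): α/(z + 4) + β/(z + 4)² + γ/(z + 4)³


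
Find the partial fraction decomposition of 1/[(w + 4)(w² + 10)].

Cover-up at w = -4: P = 1/((-4)² + 10) = 1/26. Then Q = -P = -1/26, R = -P·(0 - 4) = 2/13
Result: (1/26)/(w + 4) - ((1/26)w - 2/13)/(w² + 10)


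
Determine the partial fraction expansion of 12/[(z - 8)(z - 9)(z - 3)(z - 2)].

Using Heaviside cover-up: (-2/5)/(z - 8) + (2/7)/(z - 9) + (2/5)/(z - 3) - (2/7)/(z - 2)


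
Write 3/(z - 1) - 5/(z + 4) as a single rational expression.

Common denominator (z - 1)(z + 4). Numerator: 3(z + 4) - 5(z - 1) = (3z + 12) - (5z - 5) = -2z + 17
Result: (-2z + 17)/[(z - 1)(z + 4)]


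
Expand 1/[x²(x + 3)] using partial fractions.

Cover-up at x=-3: C = 1/(-3 - 0)² = 1/9. Cover-up at x=0: B = 1/(0 + 3) = 1/3. Comparing x² coeff: A = -C = -1/9
Result: (-1/9)/x + (1/3)/x² + (1/9)/(x + 3)


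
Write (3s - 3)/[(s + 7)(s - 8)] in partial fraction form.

At s=-7: α = (3·(-7) - 3)/(-7 - 8) = 8/5. At s=8: β = (3·8 - 3)/(8 + 7) = 7/5
Result: (8/5)/(s + 7) + (7/5)/(s - 8)


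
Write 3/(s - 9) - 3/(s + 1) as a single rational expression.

Common denominator (s - 9)(s + 1). Numerator: 3(s + 1) - 3(s - 9) = (3s + 3) - (3s - 27) = 30
Result: (30)/[(s - 9)(s + 1)]


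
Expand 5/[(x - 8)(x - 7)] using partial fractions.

5/(x - 8)(x - 7) = α/(x - 8) + β/(x - 7). α = 5/(8 - 7) = 5, β = 5/(7 - 8) = -5
Result: 5/(x - 8) - 5/(x - 7)


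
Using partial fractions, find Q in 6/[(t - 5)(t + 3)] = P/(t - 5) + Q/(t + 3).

Cover-up at t = -3: Q = 6/(-3 - 5) = -6/8 = -3/4


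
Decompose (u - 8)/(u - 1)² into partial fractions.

(u - 8) = α(u - 1) + β. At u = 1: β = 1·1 - 8 = -7. Coeff of u: α = 1
Result: 1/(u - 1) - 7/(u - 1)²


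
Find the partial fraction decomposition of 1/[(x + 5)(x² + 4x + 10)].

Cover-up at x = -5: P = 1/((-5)² + 4·(-5) + 10) = 1/15. Then Q = -P = -1/15, R = -P·(4 - 5) = 1/15
Result: (1/15)/(x + 5) - ((1/15)x - 1/15)/(x² + 4x + 10)


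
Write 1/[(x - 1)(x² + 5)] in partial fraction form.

Cover-up at x = 1: A = 1/(1² + 5) = 1/6. Then B = -A = -1/6, C = -A·(0 + 1) = -1/6
Result: (1/6)/(x - 1) - ((1/6)x + 1/6)/(x² + 5)


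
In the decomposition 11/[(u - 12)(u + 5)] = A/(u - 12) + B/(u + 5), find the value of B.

Cover-up at u = -5: B = 11/(-5 - 12) = -11/17


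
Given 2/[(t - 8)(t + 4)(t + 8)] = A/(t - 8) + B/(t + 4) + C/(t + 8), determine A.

Cover-up at t = 8: A = 2/[(8 + 4)(8 + 8)] = 2/[(12)(16)] = 2/192 = 1/96


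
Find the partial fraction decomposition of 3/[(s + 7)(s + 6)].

3/(s + 7)(s + 6) = α/(s + 7) + β/(s + 6). α = 3/(-7 + 6) = -3, β = 3/(-6 + 7) = 3
Result: -3/(s + 7) + 3/(s + 6)


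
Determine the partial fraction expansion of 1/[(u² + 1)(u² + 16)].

Coefficient matching gives A = C = 0, B = 1/(16-1) = 1/15, D = -B = -1/15
Result: (1/15)/(u² + 1) - (1/15)/(u² + 16)


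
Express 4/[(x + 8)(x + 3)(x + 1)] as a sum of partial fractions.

Using cover-up method: A = 4/35, B = -2/5, C = 2/7
Result: (4/35)/(x + 8) - (2/5)/(x + 3) + (2/7)/(x + 1)


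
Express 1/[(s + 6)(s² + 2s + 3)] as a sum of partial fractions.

Cover-up at s = -6: A = 1/((-6)² + 2·(-6) + 3) = 1/27. Then B = -A = -1/27, C = -A·(2 - 6) = 4/27
Result: (1/27)/(s + 6) - ((1/27)s - 4/27)/(s² + 2s + 3)


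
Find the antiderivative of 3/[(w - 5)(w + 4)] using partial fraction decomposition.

Decompose: 3/[(w - 5)(w + 4)] = (1/3)/(w - 5) - (1/3)/(w + 4). Integrate each term: (1/3) ln|(w - 5)| - (1/3) ln|(w + 4)| + C


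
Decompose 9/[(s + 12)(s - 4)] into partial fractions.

9/(s + 12)(s - 4) = A/(s + 12) + B/(s - 4). A = 9/(-12 - 4) = -9/16, B = 9/(4 + 12) = 9/16
Result: (-9/16)/(s + 12) + (9/16)/(s - 4)


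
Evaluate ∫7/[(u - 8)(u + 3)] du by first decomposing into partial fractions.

Decompose: 7/[(u - 8)(u + 3)] = (7/11)/(u - 8) - (7/11)/(u + 3). Integrate each term: (7/11) ln|(u - 8)| - (7/11) ln|(u + 3)| + C


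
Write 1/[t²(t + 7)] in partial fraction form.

Cover-up at t=-7: γ = 1/(-7 - 0)² = 1/49. Cover-up at t=0: β = 1/(0 + 7) = 1/7. Comparing t² coeff: α = -γ = -1/49
Result: (-1/49)/t + (1/7)/t² + (1/49)/(t + 7)


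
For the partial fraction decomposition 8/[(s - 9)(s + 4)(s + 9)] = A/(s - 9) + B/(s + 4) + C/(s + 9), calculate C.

Cover-up at s = -9: C = 8/[(-9 - 9)(-9 + 4)] = 8/[(-18)(-5)] = 8/90 = 4/45


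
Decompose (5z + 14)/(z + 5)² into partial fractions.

(5z + 14) = P(z + 5) + Q. At z = -5: Q = 5·(-5) + 14 = -11. Coeff of z: P = 5
Result: 5/(z + 5) - 11/(z + 5)²


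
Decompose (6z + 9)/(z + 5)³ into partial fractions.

(6z + 9) = α(z + 5)² + β(z + 5) + γ. At z = -5: γ = 6·(-5) + 9 = -21. Coefficients: α = 0, β = 6
Result: 6/(z + 5)² - 21/(z + 5)³


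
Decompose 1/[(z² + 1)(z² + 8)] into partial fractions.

Coefficient matching gives α = γ = 0, β = 1/(8-1) = 1/7, δ = -β = -1/7
Result: (1/7)/(z² + 1) - (1/7)/(z² + 8)


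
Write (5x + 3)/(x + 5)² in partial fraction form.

(5x + 3) = P(x + 5) + Q. At x = -5: Q = 5·(-5) + 3 = -22. Coeff of x: P = 5
Result: 5/(x + 5) - 22/(x + 5)²


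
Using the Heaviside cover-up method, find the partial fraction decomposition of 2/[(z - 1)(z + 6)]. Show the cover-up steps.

Cover (z - 1): set z=1, get P = 2/(1 + 6) = 2/7. Cover (z + 6): set z=-6, get Q = 2/(-6 - 1) = -2/7.
Result: (2/7)/(z - 1) - (2/7)/(z + 6)


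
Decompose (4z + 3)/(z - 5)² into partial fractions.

(4z + 3) = P(z - 5) + Q. At z = 5: Q = 4·5 + 3 = 23. Coeff of z: P = 4
Result: 4/(z - 5) + 23/(z - 5)²


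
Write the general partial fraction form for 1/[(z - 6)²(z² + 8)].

Repeated linear + quadratic: P/(z - 6) + Q/(z - 6)² + (Rz + S)/(z² + 8)


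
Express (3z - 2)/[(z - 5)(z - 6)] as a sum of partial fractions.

At z=5: A = (3·5 - 2)/(5 - 6) = -13. At z=6: B = (3·6 - 2)/(6 - 5) = 16
Result: -13/(z - 5) + 16/(z - 6)


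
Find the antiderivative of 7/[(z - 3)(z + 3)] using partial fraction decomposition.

Decompose: 7/[(z - 3)(z + 3)] = (7/6)/(z - 3) - (7/6)/(z + 3). Integrate each term: (7/6) ln|(z - 3)| - (7/6) ln|(z + 3)| + C


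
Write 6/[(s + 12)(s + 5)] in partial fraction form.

6/(s + 12)(s + 5) = P/(s + 12) + Q/(s + 5). P = 6/(-12 + 5) = -6/7, Q = 6/(-5 + 12) = 6/7
Result: (-6/7)/(s + 12) + (6/7)/(s + 5)


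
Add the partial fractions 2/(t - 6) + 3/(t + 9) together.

Common denominator (t - 6)(t + 9). Numerator: 2(t + 9) + 3(t - 6) = (2t + 18) + (3t - 18) = 5t
Result: (5t)/[(t - 6)(t + 9)]


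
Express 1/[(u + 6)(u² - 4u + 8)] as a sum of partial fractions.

Cover-up at u = -6: P = 1/((-6)² - 4·(-6) + 8) = 1/68. Then Q = -P = -1/68, R = -P·(-4 - 6) = 5/34
Result: (1/68)/(u + 6) - ((1/68)u - 5/34)/(u² - 4u + 8)


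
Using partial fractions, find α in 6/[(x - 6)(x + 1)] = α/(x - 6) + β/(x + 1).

Cover-up at x = 6: α = 6/(6 + 1) = 6/7


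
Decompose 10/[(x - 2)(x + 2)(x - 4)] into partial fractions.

Using cover-up method: P = -5/4, Q = 5/12, R = 5/6
Result: (-5/4)/(x - 2) + (5/12)/(x + 2) + (5/6)/(x - 4)


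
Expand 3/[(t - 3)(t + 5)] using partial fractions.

3/(t - 3)(t + 5) = α/(t - 3) + β/(t + 5). α = 3/(3 + 5) = 3/8, β = 3/(-5 - 3) = -3/8
Result: (3/8)/(t - 3) - (3/8)/(t + 5)


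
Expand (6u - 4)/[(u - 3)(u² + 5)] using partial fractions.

At u=3: P = (6·3 - 4)/(3² + 5) = 1. Q = -P = -1, R = 6 - 3·P = 3
Result: 1/(u - 3) - (u - 3)/(u² + 5)


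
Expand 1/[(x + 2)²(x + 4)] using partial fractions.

Cover-up at x=-4: C = 1/(-4 + 2)² = 1/4. Cover-up at x=-2: B = 1/(-2 + 4) = 1/2. Comparing x² coeff: A = -C = -1/4
Result: (-1/4)/(x + 2) + (1/2)/(x + 2)² + (1/4)/(x + 4)
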